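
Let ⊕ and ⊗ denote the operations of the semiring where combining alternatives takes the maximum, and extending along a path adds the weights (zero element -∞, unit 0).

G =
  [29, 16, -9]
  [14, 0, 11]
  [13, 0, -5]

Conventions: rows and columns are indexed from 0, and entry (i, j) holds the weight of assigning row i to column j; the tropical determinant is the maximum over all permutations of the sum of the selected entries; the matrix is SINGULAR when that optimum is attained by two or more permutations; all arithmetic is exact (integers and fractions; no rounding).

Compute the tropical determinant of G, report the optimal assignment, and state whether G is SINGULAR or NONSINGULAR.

σ = (0, 1, 2): 29 + 0 + (-5) = 24
σ = (0, 2, 1): 29 + 11 + 0 = 40
σ = (1, 0, 2): 16 + 14 + (-5) = 25
σ = (1, 2, 0): 16 + 11 + 13 = 40
σ = (2, 0, 1): (-9) + 14 + 0 = 5
σ = (2, 1, 0): (-9) + 0 + 13 = 4
Optimal value attained by: σ = (0, 2, 1).
Answer: det⊕(G) = 40; verdict: SINGULAR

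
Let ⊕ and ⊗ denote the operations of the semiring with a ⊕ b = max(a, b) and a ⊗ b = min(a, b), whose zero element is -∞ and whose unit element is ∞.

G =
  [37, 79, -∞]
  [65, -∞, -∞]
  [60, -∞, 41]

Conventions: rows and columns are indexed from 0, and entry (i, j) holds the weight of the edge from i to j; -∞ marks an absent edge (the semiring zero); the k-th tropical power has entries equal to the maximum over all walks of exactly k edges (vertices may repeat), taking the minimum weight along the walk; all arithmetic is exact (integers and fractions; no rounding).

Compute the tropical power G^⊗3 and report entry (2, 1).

G^⊗2:
  [65, 37, -∞]
  [37, 65, -∞]
  [41, 60, 41]
G^⊗3:
  [37, 65, -∞]
  [65, 37, -∞]
  [60, 41, 41]
Key observation: the optimum is the walk 2->2->0->1, with weight 41 min 60 min 79 = 41.
Optimal value attained by: walk 2->2->0->1.
Answer: (G^⊗3)[2][1] = 41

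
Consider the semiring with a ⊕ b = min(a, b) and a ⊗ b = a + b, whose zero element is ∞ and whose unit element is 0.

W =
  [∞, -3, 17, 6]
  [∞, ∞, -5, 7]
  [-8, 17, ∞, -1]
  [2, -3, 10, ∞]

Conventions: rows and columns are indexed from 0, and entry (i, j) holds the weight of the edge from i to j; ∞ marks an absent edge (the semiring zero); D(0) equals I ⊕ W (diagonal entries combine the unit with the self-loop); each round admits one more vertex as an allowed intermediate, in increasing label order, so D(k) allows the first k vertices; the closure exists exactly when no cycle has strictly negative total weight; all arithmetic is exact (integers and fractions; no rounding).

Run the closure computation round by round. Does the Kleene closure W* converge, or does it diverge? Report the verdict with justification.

D(0):
  [0, -3, 17, 6]
  [∞, 0, -5, 7]
  [-8, 17, 0, -1]
  [2, -3, 10, 0]
D(1):
  [0, -3, 17, 6]
  [∞, 0, -5, 7]
  [-8, -11, 0, -2]
  [2, -3, 10, 0]
Detection: at round 2, diagonal entry (2, 2) turns strictly negative.
Key observation: the cycle 2->0->1->2 has total weight (-8) + (-3) + (-5), which is strictly negative.
Answer: DIVERGES — negative cycle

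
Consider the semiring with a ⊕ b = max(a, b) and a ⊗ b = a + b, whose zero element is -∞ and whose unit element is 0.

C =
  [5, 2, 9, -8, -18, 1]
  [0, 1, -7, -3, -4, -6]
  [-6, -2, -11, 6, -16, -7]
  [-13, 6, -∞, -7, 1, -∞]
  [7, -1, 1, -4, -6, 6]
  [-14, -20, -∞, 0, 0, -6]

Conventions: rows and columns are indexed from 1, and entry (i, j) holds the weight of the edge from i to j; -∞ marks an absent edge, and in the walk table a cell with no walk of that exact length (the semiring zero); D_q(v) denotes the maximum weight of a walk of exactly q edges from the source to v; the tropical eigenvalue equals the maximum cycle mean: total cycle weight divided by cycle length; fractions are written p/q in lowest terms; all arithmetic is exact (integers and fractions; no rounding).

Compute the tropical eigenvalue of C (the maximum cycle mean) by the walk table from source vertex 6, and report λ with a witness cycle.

q=0: [-∞, -∞, -∞, -∞, -∞, 0]
q=1: [-14, -20, -∞, 0, 0, -6]
q=2: [7, 6, 1, -4, 1, 6]
q=3: [12, 9, 16, 7, 6, 8]
q=4: [17, 14, 21, 22, 8, 13]
q=5: [22, 28, 26, 27, 23, 18]
q=6: [30, 33, 31, 32, 28, 29]
Optimal cycle mean attained by: cycle 1->3->4->5->1, total 9 + 6 + 1 + 7, length 4.
Answer: λ = 23/4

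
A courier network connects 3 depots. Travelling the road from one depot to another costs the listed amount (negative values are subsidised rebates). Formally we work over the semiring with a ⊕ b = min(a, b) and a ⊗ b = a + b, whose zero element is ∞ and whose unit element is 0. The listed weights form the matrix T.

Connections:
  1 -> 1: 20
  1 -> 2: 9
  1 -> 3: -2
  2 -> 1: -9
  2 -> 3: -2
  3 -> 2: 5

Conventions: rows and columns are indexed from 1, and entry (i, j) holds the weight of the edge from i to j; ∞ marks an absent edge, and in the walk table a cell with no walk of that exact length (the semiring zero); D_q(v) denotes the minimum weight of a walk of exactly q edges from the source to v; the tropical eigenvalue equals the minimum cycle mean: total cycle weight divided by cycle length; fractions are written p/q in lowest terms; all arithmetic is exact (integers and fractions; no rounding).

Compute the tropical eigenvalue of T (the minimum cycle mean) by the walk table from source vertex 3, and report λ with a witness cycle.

q=0: [∞, ∞, 0]
q=1: [∞, 5, ∞]
q=2: [-4, ∞, 3]
q=3: [16, 5, -6]
Optimal cycle mean attained by: cycle 1->3->2->1, total (-2) + 5 + (-9), length 3.
Answer: λ = -2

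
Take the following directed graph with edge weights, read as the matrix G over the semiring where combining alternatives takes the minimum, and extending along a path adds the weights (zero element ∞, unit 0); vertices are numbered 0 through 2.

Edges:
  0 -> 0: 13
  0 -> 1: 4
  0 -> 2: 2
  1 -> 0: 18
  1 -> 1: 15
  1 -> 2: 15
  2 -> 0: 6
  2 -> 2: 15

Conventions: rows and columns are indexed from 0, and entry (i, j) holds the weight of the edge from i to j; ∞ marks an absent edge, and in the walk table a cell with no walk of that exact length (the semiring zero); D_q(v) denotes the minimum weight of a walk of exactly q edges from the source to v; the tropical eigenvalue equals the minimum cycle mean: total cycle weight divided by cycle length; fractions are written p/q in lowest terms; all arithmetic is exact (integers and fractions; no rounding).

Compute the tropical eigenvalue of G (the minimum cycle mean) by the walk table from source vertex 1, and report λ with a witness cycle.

q=0: [∞, 0, ∞]
q=1: [18, 15, 15]
q=2: [21, 22, 20]
q=3: [26, 25, 23]
Optimal cycle mean attained by: cycle 0->2->0, total 2 + 6, length 2.
Answer: λ = 4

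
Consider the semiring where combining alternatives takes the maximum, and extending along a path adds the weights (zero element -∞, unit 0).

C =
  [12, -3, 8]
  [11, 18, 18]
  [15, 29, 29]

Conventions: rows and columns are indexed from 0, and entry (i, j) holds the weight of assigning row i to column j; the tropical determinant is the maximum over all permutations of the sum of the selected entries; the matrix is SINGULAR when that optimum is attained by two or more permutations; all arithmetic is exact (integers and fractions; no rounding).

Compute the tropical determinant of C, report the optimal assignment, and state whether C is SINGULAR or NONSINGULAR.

σ = (0, 1, 2): 12 + 18 + 29 = 59
σ = (0, 2, 1): 12 + 18 + 29 = 59
σ = (1, 0, 2): (-3) + 11 + 29 = 37
σ = (1, 2, 0): (-3) + 18 + 15 = 30
σ = (2, 0, 1): 8 + 11 + 29 = 48
σ = (2, 1, 0): 8 + 18 + 15 = 41
Optimal value attained by: σ = (0, 1, 2).
Answer: det⊕(C) = 59; verdict: SINGULAR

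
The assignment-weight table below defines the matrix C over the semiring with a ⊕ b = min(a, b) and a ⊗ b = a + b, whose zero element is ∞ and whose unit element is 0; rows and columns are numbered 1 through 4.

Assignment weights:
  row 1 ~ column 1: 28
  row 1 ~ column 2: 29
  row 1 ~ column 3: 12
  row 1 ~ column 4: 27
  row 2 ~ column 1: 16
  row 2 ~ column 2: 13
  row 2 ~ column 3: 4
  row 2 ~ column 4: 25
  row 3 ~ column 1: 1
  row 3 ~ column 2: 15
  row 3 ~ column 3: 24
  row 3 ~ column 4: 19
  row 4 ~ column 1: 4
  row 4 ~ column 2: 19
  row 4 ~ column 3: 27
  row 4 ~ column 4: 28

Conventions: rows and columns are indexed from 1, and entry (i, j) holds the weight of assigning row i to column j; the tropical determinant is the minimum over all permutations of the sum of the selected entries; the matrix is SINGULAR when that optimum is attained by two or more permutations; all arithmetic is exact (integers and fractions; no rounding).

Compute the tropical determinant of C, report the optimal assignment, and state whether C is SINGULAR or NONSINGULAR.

σ = (1, 2, 3, 4): 28 + 13 + 24 + 28 = 93
σ = (1, 2, 4, 3): 28 + 13 + 19 + 27 = 87
σ = (1, 3, 2, 4): 28 + 4 + 15 + 28 = 75
σ = (1, 3, 4, 2): 28 + 4 + 19 + 19 = 70
σ = (1, 4, 2, 3): 28 + 25 + 15 + 27 = 95
σ = (1, 4, 3, 2): 28 + 25 + 24 + 19 = 96
σ = (2, 1, 3, 4): 29 + 16 + 24 + 28 = 97
σ = (2, 1, 4, 3): 29 + 16 + 19 + 27 = 91
σ = (2, 3, 1, 4): 29 + 4 + 1 + 28 = 62
σ = (2, 3, 4, 1): 29 + 4 + 19 + 4 = 56
σ = (2, 4, 1, 3): 29 + 25 + 1 + 27 = 82
σ = (2, 4, 3, 1): 29 + 25 + 24 + 4 = 82
σ = (3, 1, 2, 4): 12 + 16 + 15 + 28 = 71
σ = (3, 1, 4, 2): 12 + 16 + 19 + 19 = 66
σ = (3, 2, 1, 4): 12 + 13 + 1 + 28 = 54
σ = (3, 2, 4, 1): 12 + 13 + 19 + 4 = 48
σ = (3, 4, 1, 2): 12 + 25 + 1 + 19 = 57
σ = (3, 4, 2, 1): 12 + 25 + 15 + 4 = 56
σ = (4, 1, 2, 3): 27 + 16 + 15 + 27 = 85
σ = (4, 1, 3, 2): 27 + 16 + 24 + 19 = 86
σ = (4, 2, 1, 3): 27 + 13 + 1 + 27 = 68
σ = (4, 2, 3, 1): 27 + 13 + 24 + 4 = 68
σ = (4, 3, 1, 2): 27 + 4 + 1 + 19 = 51
σ = (4, 3, 2, 1): 27 + 4 + 15 + 4 = 50
Optimal value attained by: σ = (3, 2, 4, 1).
Answer: det⊕(C) = 48; verdict: NONSINGULAR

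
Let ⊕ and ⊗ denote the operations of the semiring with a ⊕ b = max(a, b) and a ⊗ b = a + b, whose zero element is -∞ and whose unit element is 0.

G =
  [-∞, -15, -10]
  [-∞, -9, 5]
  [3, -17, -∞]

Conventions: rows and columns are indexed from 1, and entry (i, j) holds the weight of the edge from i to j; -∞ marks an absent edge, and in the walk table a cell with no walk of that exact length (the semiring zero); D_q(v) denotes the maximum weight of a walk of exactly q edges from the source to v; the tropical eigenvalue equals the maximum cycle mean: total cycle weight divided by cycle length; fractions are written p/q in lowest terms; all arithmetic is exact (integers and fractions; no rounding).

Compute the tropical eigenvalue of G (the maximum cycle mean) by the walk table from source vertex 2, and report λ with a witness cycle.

q=0: [-∞, 0, -∞]
q=1: [-∞, -9, 5]
q=2: [8, -12, -4]
q=3: [-1, -7, -2]
Optimal cycle mean attained by: cycle 1->2->3->1, total (-15) + 5 + 3, length 3.
Answer: λ = -7/3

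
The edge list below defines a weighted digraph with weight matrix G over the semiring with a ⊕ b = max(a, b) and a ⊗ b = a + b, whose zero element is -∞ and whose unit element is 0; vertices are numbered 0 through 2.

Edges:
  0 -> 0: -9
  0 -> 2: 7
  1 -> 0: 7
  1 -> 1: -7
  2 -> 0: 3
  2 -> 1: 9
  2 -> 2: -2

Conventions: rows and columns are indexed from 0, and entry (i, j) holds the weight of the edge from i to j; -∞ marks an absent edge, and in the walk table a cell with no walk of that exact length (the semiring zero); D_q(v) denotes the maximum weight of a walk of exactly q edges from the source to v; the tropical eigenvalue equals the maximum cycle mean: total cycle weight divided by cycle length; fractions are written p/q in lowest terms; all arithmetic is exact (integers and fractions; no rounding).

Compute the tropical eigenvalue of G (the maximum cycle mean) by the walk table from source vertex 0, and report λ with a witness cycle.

q=0: [0, -∞, -∞]
q=1: [-9, -∞, 7]
q=2: [10, 16, 5]
q=3: [23, 14, 17]
Optimal cycle mean attained by: cycle 0->2->1->0, total 7 + 9 + 7, length 3.
Answer: λ = 23/3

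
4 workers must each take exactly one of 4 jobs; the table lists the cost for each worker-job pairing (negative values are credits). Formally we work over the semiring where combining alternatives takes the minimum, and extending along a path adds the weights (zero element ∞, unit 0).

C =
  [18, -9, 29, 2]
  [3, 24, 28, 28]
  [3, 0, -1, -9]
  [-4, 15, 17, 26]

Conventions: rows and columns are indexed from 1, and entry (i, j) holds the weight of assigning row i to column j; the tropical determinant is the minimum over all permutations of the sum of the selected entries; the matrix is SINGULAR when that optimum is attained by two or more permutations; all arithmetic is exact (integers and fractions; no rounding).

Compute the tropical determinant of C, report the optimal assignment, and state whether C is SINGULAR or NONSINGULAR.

σ = (1, 2, 3, 4): 18 + 24 + (-1) + 26 = 67
σ = (1, 2, 4, 3): 18 + 24 + (-9) + 17 = 50
σ = (1, 3, 2, 4): 18 + 28 + 0 + 26 = 72
σ = (1, 3, 4, 2): 18 + 28 + (-9) + 15 = 52
σ = (1, 4, 2, 3): 18 + 28 + 0 + 17 = 63
σ = (1, 4, 3, 2): 18 + 28 + (-1) + 15 = 60
σ = (2, 1, 3, 4): (-9) + 3 + (-1) + 26 = 19
σ = (2, 1, 4, 3): (-9) + 3 + (-9) + 17 = 2
σ = (2, 3, 1, 4): (-9) + 28 + 3 + 26 = 48
σ = (2, 3, 4, 1): (-9) + 28 + (-9) + (-4) = 6
σ = (2, 4, 1, 3): (-9) + 28 + 3 + 17 = 39
σ = (2, 4, 3, 1): (-9) + 28 + (-1) + (-4) = 14
σ = (3, 1, 2, 4): 29 + 3 + 0 + 26 = 58
σ = (3, 1, 4, 2): 29 + 3 + (-9) + 15 = 38
σ = (3, 2, 1, 4): 29 + 24 + 3 + 26 = 82
σ = (3, 2, 4, 1): 29 + 24 + (-9) + (-4) = 40
σ = (3, 4, 1, 2): 29 + 28 + 3 + 15 = 75
σ = (3, 4, 2, 1): 29 + 28 + 0 + (-4) = 53
σ = (4, 1, 2, 3): 2 + 3 + 0 + 17 = 22
σ = (4, 1, 3, 2): 2 + 3 + (-1) + 15 = 19
σ = (4, 2, 1, 3): 2 + 24 + 3 + 17 = 46
σ = (4, 2, 3, 1): 2 + 24 + (-1) + (-4) = 21
σ = (4, 3, 1, 2): 2 + 28 + 3 + 15 = 48
σ = (4, 3, 2, 1): 2 + 28 + 0 + (-4) = 26
Optimal value attained by: σ = (2, 1, 4, 3).
Answer: det⊕(C) = 2; verdict: NONSINGULAR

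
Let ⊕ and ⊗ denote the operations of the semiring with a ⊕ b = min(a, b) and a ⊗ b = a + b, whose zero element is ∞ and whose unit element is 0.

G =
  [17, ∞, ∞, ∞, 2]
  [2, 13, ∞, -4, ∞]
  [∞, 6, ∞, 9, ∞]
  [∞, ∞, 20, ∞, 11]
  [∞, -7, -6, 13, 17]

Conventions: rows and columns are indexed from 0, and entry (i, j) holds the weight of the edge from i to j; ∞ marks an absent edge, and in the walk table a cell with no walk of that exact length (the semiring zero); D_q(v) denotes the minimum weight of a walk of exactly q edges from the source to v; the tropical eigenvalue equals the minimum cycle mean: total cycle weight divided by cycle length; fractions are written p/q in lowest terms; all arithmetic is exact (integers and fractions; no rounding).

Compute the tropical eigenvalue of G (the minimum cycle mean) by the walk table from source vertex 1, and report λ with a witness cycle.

q=0: [∞, 0, ∞, ∞, ∞]
q=1: [2, 13, ∞, -4, ∞]
q=2: [15, 26, 16, 9, 4]
q=3: [28, -3, -2, 17, 17]
q=4: [-1, 4, 11, -7, 28]
q=5: [6, 17, 13, 0, 1]
Optimal cycle mean attained by: cycle 0->4->1->0, total 2 + (-7) + 2, length 3.
Answer: λ = -1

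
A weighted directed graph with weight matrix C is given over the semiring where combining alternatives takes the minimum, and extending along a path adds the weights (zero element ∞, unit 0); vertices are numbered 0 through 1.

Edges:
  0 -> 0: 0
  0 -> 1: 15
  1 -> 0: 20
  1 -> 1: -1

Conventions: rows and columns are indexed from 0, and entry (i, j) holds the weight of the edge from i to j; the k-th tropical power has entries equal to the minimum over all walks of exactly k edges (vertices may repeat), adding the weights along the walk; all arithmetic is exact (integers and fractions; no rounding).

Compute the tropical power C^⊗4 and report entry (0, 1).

C^⊗2:
  [0, 14]
  [19, -2]
C^⊗3:
  [0, 13]
  [18, -3]
C^⊗4:
  [0, 12]
  [17, -4]
Key observation: the optimum is the walk 0->1->1->1->1, with weight 15 + (-1) + (-1) + (-1) = 12.
Optimal value attained by: walk 0->1->1->1->1.
Answer: (C^⊗4)[0][1] = 12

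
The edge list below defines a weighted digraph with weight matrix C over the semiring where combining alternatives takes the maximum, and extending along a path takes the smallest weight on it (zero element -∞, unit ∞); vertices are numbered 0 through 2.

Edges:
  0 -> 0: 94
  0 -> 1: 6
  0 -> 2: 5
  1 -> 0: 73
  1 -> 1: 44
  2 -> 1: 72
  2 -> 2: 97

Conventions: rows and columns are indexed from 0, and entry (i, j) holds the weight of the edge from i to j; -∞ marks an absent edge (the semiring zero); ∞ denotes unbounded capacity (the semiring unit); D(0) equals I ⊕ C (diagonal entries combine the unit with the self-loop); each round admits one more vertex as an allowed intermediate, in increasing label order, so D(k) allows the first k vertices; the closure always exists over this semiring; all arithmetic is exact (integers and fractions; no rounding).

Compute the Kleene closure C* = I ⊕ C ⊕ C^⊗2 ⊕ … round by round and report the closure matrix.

D(0):
  [∞, 6, 5]
  [73, ∞, -∞]
  [-∞, 72, ∞]
D(1):
  [∞, 6, 5]
  [73, ∞, 5]
  [-∞, 72, ∞]
D(2):
  [∞, 6, 5]
  [73, ∞, 5]
  [72, 72, ∞]
D(3):
  [∞, 6, 5]
  [73, ∞, 5]
  [72, 72, ∞]
Answer: C* = [[∞, 6, 5], [73, ∞, 5], [72, 72, ∞]]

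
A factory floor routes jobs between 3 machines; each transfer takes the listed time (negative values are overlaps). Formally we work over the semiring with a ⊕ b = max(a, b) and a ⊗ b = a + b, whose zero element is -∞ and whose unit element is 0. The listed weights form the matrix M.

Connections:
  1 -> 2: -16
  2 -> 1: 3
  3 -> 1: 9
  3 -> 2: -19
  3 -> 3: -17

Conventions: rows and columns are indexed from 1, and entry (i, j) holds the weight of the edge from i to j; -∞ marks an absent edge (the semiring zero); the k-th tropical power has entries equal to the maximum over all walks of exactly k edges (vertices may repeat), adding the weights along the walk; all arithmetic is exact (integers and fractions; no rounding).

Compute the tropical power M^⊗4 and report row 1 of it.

M^⊗2:
  [-13, -∞, -∞]
  [-∞, -13, -∞]
  [-8, -7, -34]
M^⊗3:
  [-∞, -29, -∞]
  [-10, -∞, -∞]
  [-4, -24, -51]
M^⊗4:
  [-26, -∞, -∞]
  [-∞, -26, -∞]
  [-21, -20, -68]
Answer: row 1 of M^⊗4 = [-26, -∞, -∞]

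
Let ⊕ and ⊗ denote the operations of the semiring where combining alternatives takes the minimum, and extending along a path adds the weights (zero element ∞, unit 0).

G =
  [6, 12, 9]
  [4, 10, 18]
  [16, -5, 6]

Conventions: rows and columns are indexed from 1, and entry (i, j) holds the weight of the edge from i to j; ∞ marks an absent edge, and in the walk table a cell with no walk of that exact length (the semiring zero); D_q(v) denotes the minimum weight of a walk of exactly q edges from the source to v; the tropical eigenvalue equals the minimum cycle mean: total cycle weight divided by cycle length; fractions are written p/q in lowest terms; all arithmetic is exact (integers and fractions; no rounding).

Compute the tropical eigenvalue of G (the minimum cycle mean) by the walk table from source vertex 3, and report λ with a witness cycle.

q=0: [∞, ∞, 0]
q=1: [16, -5, 6]
q=2: [-1, 1, 12]
q=3: [5, 7, 8]
Optimal cycle mean attained by: cycle 1->3->2->1, total 9 + (-5) + 4, length 3.
Answer: λ = 8/3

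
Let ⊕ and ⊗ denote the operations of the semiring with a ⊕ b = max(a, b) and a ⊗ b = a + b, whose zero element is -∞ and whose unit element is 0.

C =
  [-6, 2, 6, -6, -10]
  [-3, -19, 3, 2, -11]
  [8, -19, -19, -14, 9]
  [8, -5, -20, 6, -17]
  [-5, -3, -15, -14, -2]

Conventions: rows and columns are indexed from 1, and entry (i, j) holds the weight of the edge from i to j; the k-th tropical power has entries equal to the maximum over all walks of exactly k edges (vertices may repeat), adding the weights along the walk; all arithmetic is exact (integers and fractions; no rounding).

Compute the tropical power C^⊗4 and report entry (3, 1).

C^⊗2:
  [14, -4, 5, 4, 15]
  [11, -1, 3, 8, 12]
  [4, 10, 14, 2, 7]
  [14, 10, 14, 12, -2]
  [-6, -3, 1, -1, -4]
C^⊗3:
  [13, 16, 20, 10, 14]
  [16, 13, 17, 14, 12]
  [22, 6, 13, 12, 23]
  [22, 16, 20, 18, 23]
  [9, -4, 0, 5, 10]
C^⊗4:
  [28, 15, 19, 18, 29]
  [25, 18, 22, 20, 26]
  [21, 24, 28, 18, 22]
  [28, 24, 28, 24, 29]
  [13, 11, 15, 11, 9]
Key observation: the optimum is the walk 3->1->2->3->1, with weight 8 + 2 + 3 + 8 = 21.
Optimal value attained by: walk 3->1->2->3->1.
Answer: (C^⊗4)[3][1] = 21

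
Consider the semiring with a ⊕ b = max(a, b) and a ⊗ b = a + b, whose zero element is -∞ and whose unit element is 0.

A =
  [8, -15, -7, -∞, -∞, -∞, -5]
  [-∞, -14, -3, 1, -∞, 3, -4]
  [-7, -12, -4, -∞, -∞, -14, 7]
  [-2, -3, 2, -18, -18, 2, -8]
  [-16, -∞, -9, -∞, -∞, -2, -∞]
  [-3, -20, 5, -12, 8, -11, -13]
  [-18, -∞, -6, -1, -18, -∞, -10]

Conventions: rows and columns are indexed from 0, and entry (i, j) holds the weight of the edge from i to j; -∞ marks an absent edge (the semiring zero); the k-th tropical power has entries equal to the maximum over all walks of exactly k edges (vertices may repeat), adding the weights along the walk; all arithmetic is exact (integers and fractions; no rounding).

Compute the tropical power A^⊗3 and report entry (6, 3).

A^⊗2:
  [16, -7, 1, -6, -23, -12, 3]
  [0, -2, 8, -5, 11, 3, 4]
  [1, -16, 1, 6, -6, -9, 3]
  [6, -10, 7, -2, 10, 0, 9]
  [-5, -21, 3, -14, 6, -13, -2]
  [5, -7, 1, -14, -3, 6, 12]
  [-3, -4, 1, -11, -19, 1, 1]
A^⊗3:
  [24, 1, 9, 2, -4, -4, 11]
  [8, -4, 8, 3, 11, 9, 15]
  [9, 3, 8, 2, -1, 8, 8]
  [14, -5, 5, 8, 8, 8, 14]
  [3, -9, -1, -3, -5, 4, 10]
  [13, -10, 11, 11, 14, -4, 8]
  [5, -11, 6, 0, 9, -1, 8]
Key observation: the optimum is the walk 6->2->6->3, with weight (-6) + 7 + (-1) = 0.
Optimal value attained by: walk 6->2->6->3.
Answer: (A^⊗3)[6][3] = 0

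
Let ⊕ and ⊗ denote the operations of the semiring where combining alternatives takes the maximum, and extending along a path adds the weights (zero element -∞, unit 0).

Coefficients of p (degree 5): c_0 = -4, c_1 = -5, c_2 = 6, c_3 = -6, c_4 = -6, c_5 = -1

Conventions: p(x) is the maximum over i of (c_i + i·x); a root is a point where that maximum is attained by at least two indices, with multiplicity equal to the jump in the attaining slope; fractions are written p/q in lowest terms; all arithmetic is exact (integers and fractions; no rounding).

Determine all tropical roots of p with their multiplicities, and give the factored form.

hull edge (i=0, c=-4) to (i=2, c=6): slope 5, span 2
hull edge (i=2, c=6) to (i=5, c=-1): slope -7/3, span 3
Factored form: p(x) = -1 ⊗ (x ⊕ (-5)) ⊗ (x ⊕ (-5)) ⊗ (x ⊕ 7/3) ⊗ (x ⊕ 7/3) ⊗ (x ⊕ 7/3)
Answer: roots = -5 (mult 2), 7/3 (mult 3)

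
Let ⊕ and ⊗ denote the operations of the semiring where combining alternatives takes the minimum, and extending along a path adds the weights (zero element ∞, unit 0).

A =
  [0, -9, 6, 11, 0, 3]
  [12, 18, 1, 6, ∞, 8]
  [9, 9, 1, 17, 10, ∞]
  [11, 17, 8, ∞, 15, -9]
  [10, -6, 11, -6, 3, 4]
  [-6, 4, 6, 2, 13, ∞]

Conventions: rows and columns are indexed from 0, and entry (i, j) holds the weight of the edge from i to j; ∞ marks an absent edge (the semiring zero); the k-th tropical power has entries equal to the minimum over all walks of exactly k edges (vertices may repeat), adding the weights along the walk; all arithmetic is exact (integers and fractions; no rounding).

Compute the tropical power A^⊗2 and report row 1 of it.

A^⊗2:
  [-3, -9, -8, -6, 0, -1]
  [2, 3, 2, 10, 11, -3]
  [9, 0, 2, 4, 9, 8]
  [-15, -5, -3, -7, 4, 14]
  [-2, -3, -5, -3, 6, -15]
  [-6, -15, 0, 5, -6, -7]
Answer: row 1 of A^⊗2 = [2, 3, 2, 10, 11, -3]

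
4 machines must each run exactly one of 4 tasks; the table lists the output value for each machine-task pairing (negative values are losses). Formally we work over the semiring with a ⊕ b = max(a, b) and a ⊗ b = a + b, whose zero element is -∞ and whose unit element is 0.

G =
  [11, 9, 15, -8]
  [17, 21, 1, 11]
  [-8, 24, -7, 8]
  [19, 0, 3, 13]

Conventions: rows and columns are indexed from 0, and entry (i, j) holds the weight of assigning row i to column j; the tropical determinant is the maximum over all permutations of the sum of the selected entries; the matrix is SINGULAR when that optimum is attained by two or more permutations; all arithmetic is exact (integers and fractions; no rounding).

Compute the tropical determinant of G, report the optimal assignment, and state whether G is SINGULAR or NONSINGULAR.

σ = (0, 1, 2, 3): 11 + 21 + (-7) + 13 = 38
σ = (0, 1, 3, 2): 11 + 21 + 8 + 3 = 43
σ = (0, 2, 1, 3): 11 + 1 + 24 + 13 = 49
σ = (0, 2, 3, 1): 11 + 1 + 8 + 0 = 20
σ = (0, 3, 1, 2): 11 + 11 + 24 + 3 = 49
σ = (0, 3, 2, 1): 11 + 11 + (-7) + 0 = 15
σ = (1, 0, 2, 3): 9 + 17 + (-7) + 13 = 32
σ = (1, 0, 3, 2): 9 + 17 + 8 + 3 = 37
σ = (1, 2, 0, 3): 9 + 1 + (-8) + 13 = 15
σ = (1, 2, 3, 0): 9 + 1 + 8 + 19 = 37
σ = (1, 3, 0, 2): 9 + 11 + (-8) + 3 = 15
σ = (1, 3, 2, 0): 9 + 11 + (-7) + 19 = 32
σ = (2, 0, 1, 3): 15 + 17 + 24 + 13 = 69
σ = (2, 0, 3, 1): 15 + 17 + 8 + 0 = 40
σ = (2, 1, 0, 3): 15 + 21 + (-8) + 13 = 41
σ = (2, 1, 3, 0): 15 + 21 + 8 + 19 = 63
σ = (2, 3, 0, 1): 15 + 11 + (-8) + 0 = 18
σ = (2, 3, 1, 0): 15 + 11 + 24 + 19 = 69
σ = (3, 0, 1, 2): (-8) + 17 + 24 + 3 = 36
σ = (3, 0, 2, 1): (-8) + 17 + (-7) + 0 = 2
σ = (3, 1, 0, 2): (-8) + 21 + (-8) + 3 = 8
σ = (3, 1, 2, 0): (-8) + 21 + (-7) + 19 = 25
σ = (3, 2, 0, 1): (-8) + 1 + (-8) + 0 = -15
σ = (3, 2, 1, 0): (-8) + 1 + 24 + 19 = 36
Optimal value attained by: σ = (2, 0, 1, 3).
Answer: det⊕(G) = 69; verdict: SINGULAR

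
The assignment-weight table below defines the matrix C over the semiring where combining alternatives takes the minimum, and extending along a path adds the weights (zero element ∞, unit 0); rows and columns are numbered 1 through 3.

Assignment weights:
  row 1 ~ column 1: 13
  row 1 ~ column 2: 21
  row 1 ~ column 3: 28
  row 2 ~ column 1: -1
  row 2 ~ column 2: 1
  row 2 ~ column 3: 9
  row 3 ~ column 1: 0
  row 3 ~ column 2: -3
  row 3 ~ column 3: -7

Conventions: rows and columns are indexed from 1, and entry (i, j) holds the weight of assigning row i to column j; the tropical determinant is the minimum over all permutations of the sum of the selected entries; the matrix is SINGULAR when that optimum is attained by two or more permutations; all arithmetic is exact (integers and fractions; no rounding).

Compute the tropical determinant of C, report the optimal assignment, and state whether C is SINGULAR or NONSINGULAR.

σ = (1, 2, 3): 13 + 1 + (-7) = 7
σ = (1, 3, 2): 13 + 9 + (-3) = 19
σ = (2, 1, 3): 21 + (-1) + (-7) = 13
σ = (2, 3, 1): 21 + 9 + 0 = 30
σ = (3, 1, 2): 28 + (-1) + (-3) = 24
σ = (3, 2, 1): 28 + 1 + 0 = 29
Optimal value attained by: σ = (1, 2, 3).
Answer: det⊕(C) = 7; verdict: NONSINGULAR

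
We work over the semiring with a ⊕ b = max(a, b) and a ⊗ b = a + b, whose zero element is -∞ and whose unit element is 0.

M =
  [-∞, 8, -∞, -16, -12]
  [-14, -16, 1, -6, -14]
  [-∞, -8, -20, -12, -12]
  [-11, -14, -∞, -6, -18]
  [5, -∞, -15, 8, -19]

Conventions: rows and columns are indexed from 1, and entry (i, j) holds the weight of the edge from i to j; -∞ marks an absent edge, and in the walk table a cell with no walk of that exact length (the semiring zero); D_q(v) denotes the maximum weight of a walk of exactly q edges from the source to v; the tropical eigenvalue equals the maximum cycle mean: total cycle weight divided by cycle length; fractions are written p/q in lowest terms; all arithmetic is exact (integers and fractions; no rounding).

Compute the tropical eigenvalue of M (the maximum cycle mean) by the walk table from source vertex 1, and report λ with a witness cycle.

q=0: [0, -∞, -∞, -∞, -∞]
q=1: [-∞, 8, -∞, -16, -12]
q=2: [-6, -8, 9, 2, -6]
q=3: [-1, 2, -7, 2, -3]
q=4: [2, 7, 3, 5, -12]
q=5: [-6, 10, 8, 1, -7]
Optimal cycle mean attained by: cycle 1->2->3->5->1, total 8 + 1 + (-12) + 5, length 4.
Answer: λ = 1/2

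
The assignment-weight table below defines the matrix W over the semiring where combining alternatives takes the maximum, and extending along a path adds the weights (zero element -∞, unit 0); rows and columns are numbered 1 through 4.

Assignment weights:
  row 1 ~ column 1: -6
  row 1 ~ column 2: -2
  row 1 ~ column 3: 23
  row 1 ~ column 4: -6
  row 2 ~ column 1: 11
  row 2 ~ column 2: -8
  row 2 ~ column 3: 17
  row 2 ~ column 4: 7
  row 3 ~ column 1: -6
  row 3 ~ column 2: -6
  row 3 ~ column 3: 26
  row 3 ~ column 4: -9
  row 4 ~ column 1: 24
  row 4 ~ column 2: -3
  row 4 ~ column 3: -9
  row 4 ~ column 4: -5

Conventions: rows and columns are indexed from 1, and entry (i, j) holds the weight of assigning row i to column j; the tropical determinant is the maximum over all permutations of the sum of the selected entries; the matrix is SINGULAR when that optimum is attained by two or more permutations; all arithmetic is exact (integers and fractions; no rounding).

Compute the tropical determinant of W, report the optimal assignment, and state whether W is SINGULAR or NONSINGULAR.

σ = (1, 2, 3, 4): (-6) + (-8) + 26 + (-5) = 7
σ = (1, 2, 4, 3): (-6) + (-8) + (-9) + (-9) = -32
σ = (1, 3, 2, 4): (-6) + 17 + (-6) + (-5) = 0
σ = (1, 3, 4, 2): (-6) + 17 + (-9) + (-3) = -1
σ = (1, 4, 2, 3): (-6) + 7 + (-6) + (-9) = -14
σ = (1, 4, 3, 2): (-6) + 7 + 26 + (-3) = 24
σ = (2, 1, 3, 4): (-2) + 11 + 26 + (-5) = 30
σ = (2, 1, 4, 3): (-2) + 11 + (-9) + (-9) = -9
σ = (2, 3, 1, 4): (-2) + 17 + (-6) + (-5) = 4
σ = (2, 3, 4, 1): (-2) + 17 + (-9) + 24 = 30
σ = (2, 4, 1, 3): (-2) + 7 + (-6) + (-9) = -10
σ = (2, 4, 3, 1): (-2) + 7 + 26 + 24 = 55
σ = (3, 1, 2, 4): 23 + 11 + (-6) + (-5) = 23
σ = (3, 1, 4, 2): 23 + 11 + (-9) + (-3) = 22
σ = (3, 2, 1, 4): 23 + (-8) + (-6) + (-5) = 4
σ = (3, 2, 4, 1): 23 + (-8) + (-9) + 24 = 30
σ = (3, 4, 1, 2): 23 + 7 + (-6) + (-3) = 21
σ = (3, 4, 2, 1): 23 + 7 + (-6) + 24 = 48
σ = (4, 1, 2, 3): (-6) + 11 + (-6) + (-9) = -10
σ = (4, 1, 3, 2): (-6) + 11 + 26 + (-3) = 28
σ = (4, 2, 1, 3): (-6) + (-8) + (-6) + (-9) = -29
σ = (4, 2, 3, 1): (-6) + (-8) + 26 + 24 = 36
σ = (4, 3, 1, 2): (-6) + 17 + (-6) + (-3) = 2
σ = (4, 3, 2, 1): (-6) + 17 + (-6) + 24 = 29
Optimal value attained by: σ = (2, 4, 3, 1).
Answer: det⊕(W) = 55; verdict: NONSINGULAR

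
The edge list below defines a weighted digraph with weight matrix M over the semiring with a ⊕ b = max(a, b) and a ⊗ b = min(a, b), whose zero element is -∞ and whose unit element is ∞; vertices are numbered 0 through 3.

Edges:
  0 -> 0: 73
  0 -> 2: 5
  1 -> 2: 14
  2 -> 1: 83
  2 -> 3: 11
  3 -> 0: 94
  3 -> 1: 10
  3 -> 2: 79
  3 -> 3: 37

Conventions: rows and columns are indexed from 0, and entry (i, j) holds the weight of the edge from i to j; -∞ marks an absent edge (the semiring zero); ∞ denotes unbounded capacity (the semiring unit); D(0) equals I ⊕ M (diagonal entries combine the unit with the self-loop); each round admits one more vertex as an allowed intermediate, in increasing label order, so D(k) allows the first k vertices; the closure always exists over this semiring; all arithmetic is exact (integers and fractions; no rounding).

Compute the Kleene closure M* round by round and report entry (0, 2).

D(0):
  [∞, -∞, 5, -∞]
  [-∞, ∞, 14, -∞]
  [-∞, 83, ∞, 11]
  [94, 10, 79, ∞]
D(1):
  [∞, -∞, 5, -∞]
  [-∞, ∞, 14, -∞]
  [-∞, 83, ∞, 11]
  [94, 10, 79, ∞]
D(2):
  [∞, -∞, 5, -∞]
  [-∞, ∞, 14, -∞]
  [-∞, 83, ∞, 11]
  [94, 10, 79, ∞]
D(3):
  [∞, 5, 5, 5]
  [-∞, ∞, 14, 11]
  [-∞, 83, ∞, 11]
  [94, 79, 79, ∞]
D(4):
  [∞, 5, 5, 5]
  [11, ∞, 14, 11]
  [11, 83, ∞, 11]
  [94, 79, 79, ∞]
Answer: M*[0][2] = 5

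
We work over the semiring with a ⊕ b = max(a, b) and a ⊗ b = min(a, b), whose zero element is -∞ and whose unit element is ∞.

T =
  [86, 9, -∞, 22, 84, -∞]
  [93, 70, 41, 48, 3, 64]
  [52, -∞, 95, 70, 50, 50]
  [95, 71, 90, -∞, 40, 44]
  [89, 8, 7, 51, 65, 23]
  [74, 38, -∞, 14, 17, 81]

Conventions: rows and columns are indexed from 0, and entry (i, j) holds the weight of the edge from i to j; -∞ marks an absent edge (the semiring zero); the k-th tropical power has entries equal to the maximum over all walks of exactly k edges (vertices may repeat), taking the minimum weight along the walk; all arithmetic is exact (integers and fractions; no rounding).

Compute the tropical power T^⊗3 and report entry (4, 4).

T^⊗2:
  [86, 22, 22, 51, 84, 23]
  [86, 70, 48, 48, 84, 64]
  [70, 70, 95, 70, 52, 50]
  [86, 70, 90, 70, 84, 64]
  [86, 51, 51, 51, 84, 44]
  [74, 38, 38, 38, 74, 81]
T^⊗3:
  [86, 51, 51, 51, 84, 44]
  [86, 70, 48, 51, 84, 64]
  [70, 70, 95, 70, 70, 64]
  [86, 70, 90, 70, 84, 64]
  [86, 51, 51, 51, 84, 51]
  [74, 38, 38, 51, 74, 81]
Key observation: the optimum is the walk 4->0->0->4, with weight 89 min 86 min 84 = 84.
Optimal value attained by: walk 4->0->0->4.
Answer: (T^⊗3)[4][4] = 84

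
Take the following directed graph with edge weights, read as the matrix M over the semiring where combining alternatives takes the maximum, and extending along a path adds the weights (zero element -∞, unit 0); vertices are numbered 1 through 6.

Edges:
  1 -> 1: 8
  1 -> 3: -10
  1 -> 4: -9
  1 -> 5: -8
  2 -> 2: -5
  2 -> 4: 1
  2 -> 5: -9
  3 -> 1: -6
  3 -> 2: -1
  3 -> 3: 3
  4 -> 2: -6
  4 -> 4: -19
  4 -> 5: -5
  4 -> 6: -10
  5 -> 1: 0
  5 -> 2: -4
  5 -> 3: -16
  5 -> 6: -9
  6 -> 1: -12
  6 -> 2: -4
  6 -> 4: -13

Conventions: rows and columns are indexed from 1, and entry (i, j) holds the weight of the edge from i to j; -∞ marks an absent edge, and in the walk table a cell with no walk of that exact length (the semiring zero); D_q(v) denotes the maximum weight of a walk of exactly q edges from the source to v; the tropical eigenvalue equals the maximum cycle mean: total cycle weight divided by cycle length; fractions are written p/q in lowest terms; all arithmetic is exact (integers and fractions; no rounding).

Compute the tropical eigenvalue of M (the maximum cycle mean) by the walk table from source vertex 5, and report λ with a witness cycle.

q=0: [-∞, -∞, -∞, -∞, 0, -∞]
q=1: [0, -4, -16, -∞, -∞, -9]
q=2: [8, -9, -10, -3, -8, -∞]
q=3: [16, -9, -2, -1, 0, -13]
q=4: [24, -3, 6, 7, 8, -9]
q=5: [32, 5, 14, 15, 16, -1]
q=6: [40, 13, 22, 23, 24, 7]
Optimal cycle mean attained by: cycle 1->1, total 8, length 1.
Answer: λ = 8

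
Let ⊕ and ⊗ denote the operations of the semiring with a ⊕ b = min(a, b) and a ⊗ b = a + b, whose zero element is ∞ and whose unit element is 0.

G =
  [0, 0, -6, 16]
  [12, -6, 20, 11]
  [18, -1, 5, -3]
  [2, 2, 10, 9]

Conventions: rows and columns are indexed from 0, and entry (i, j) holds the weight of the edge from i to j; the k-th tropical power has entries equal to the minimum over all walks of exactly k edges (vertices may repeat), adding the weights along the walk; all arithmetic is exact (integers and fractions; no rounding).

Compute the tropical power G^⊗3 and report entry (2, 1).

G^⊗2:
  [0, -7, -6, -9]
  [6, -12, 6, 5]
  [-1, -7, 7, 2]
  [2, -4, -4, 7]
G^⊗3:
  [-7, -13, -6, -9]
  [0, -18, 0, -1]
  [-1, -13, -7, 4]
  [2, -10, -4, -7]
Key observation: the optimum is the walk 2->1->1->1, with weight (-1) + (-6) + (-6) = -13.
Optimal value attained by: walk 2->1->1->1.
Answer: (G^⊗3)[2][1] = -13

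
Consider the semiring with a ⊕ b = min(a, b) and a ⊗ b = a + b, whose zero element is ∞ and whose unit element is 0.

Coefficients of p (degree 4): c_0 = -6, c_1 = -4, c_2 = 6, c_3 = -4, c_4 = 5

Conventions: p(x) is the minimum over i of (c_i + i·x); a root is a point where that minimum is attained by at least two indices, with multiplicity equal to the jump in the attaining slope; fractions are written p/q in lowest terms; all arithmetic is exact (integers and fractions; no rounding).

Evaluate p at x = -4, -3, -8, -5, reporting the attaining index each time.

p(-4) = min(-6+0·(-4)=-6, -4+1·(-4)=-8, 6+2·(-4)=-2, -4+3·(-4)=-16, 5+4·(-4)=-11) = -16 (attained by i=3)
p(-3) = min(-6+0·(-3)=-6, -4+1·(-3)=-7, 6+2·(-3)=0, -4+3·(-3)=-13, 5+4·(-3)=-7) = -13 (attained by i=3)
p(-8) = min(-6+0·(-8)=-6, -4+1·(-8)=-12, 6+2·(-8)=-10, -4+3·(-8)=-28, 5+4·(-8)=-27) = -28 (attained by i=3)
p(-5) = min(-6+0·(-5)=-6, -4+1·(-5)=-9, 6+2·(-5)=-4, -4+3·(-5)=-19, 5+4·(-5)=-15) = -19 (attained by i=3)
Answer: p(-4) = -16; p(-3) = -13; p(-8) = -28; p(-5) = -19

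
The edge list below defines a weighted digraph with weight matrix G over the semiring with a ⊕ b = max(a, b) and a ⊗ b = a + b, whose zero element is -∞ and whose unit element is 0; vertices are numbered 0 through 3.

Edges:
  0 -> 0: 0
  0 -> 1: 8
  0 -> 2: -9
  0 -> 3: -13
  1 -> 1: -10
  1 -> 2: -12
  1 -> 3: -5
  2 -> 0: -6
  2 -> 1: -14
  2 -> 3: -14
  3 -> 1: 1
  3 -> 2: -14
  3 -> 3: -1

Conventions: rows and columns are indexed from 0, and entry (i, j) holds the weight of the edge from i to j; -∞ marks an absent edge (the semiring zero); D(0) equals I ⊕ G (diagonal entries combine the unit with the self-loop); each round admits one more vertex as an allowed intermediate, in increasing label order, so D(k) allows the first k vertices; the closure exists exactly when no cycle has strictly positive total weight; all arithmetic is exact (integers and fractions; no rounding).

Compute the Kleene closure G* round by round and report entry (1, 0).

D(0):
  [0, 8, -9, -13]
  [-∞, 0, -12, -5]
  [-6, -14, 0, -14]
  [-∞, 1, -14, 0]
D(1):
  [0, 8, -9, -13]
  [-∞, 0, -12, -5]
  [-6, 2, 0, -14]
  [-∞, 1, -14, 0]
D(2):
  [0, 8, -4, 3]
  [-∞, 0, -12, -5]
  [-6, 2, 0, -3]
  [-∞, 1, -11, 0]
D(3):
  [0, 8, -4, 3]
  [-18, 0, -12, -5]
  [-6, 2, 0, -3]
  [-17, 1, -11, 0]
D(4):
  [0, 8, -4, 3]
  [-18, 0, -12, -5]
  [-6, 2, 0, -3]
  [-17, 1, -11, 0]
Answer: G*[1][0] = -18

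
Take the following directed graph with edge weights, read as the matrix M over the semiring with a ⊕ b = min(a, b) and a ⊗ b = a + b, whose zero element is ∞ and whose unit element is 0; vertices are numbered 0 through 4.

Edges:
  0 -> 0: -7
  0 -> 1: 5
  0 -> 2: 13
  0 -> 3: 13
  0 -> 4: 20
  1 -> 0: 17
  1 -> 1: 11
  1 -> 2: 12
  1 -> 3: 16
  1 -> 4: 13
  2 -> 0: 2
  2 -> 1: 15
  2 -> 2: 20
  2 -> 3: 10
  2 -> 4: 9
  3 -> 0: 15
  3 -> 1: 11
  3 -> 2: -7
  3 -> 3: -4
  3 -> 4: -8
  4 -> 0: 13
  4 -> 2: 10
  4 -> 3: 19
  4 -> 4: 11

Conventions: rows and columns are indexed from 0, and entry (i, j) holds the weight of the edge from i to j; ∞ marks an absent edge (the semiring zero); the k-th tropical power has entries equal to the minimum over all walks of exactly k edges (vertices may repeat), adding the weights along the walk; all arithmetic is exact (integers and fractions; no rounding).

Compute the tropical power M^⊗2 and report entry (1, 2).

M^⊗2:
  [-14, -2, 6, 6, 5]
  [10, 22, 9, 12, 8]
  [-5, 7, 3, 6, 2]
  [-5, 7, -11, -8, -12]
  [6, 18, 12, 15, 11]
Key observation: the optimum is the walk 1->3->2, with weight 16 + (-7) = 9.
Optimal value attained by: walk 1->3->2.
Answer: (M^⊗2)[1][2] = 9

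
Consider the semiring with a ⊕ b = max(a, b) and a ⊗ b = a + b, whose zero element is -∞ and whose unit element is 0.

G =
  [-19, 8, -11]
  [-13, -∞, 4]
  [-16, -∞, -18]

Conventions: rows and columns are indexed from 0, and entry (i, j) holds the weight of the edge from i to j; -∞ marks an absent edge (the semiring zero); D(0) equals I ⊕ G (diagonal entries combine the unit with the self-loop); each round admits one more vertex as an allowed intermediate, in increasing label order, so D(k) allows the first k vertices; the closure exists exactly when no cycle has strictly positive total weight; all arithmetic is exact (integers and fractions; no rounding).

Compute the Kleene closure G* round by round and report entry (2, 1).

D(0):
  [0, 8, -11]
  [-13, 0, 4]
  [-16, -∞, 0]
D(1):
  [0, 8, -11]
  [-13, 0, 4]
  [-16, -8, 0]
D(2):
  [0, 8, 12]
  [-13, 0, 4]
  [-16, -8, 0]
D(3):
  [0, 8, 12]
  [-12, 0, 4]
  [-16, -8, 0]
Answer: G*[2][1] = -8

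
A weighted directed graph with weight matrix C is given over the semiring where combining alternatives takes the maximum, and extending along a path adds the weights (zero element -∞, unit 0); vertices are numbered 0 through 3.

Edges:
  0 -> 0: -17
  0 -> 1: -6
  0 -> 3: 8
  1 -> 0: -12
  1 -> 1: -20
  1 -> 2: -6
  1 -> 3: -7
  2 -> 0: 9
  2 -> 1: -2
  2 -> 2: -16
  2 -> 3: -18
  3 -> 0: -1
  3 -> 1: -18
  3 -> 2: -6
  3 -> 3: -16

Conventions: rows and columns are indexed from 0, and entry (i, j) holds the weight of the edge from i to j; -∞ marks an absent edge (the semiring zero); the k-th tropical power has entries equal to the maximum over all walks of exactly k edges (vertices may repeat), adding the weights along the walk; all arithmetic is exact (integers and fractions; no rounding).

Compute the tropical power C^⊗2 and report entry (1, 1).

C^⊗2:
  [7, -10, 2, -8]
  [3, -8, -13, -4]
  [-7, 3, -8, 17]
  [3, -7, -22, 7]
Key observation: the optimum is the walk 1->2->1, with weight (-6) + (-2) = -8.
Optimal value attained by: walk 1->2->1.
Answer: (C^⊗2)[1][1] = -8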